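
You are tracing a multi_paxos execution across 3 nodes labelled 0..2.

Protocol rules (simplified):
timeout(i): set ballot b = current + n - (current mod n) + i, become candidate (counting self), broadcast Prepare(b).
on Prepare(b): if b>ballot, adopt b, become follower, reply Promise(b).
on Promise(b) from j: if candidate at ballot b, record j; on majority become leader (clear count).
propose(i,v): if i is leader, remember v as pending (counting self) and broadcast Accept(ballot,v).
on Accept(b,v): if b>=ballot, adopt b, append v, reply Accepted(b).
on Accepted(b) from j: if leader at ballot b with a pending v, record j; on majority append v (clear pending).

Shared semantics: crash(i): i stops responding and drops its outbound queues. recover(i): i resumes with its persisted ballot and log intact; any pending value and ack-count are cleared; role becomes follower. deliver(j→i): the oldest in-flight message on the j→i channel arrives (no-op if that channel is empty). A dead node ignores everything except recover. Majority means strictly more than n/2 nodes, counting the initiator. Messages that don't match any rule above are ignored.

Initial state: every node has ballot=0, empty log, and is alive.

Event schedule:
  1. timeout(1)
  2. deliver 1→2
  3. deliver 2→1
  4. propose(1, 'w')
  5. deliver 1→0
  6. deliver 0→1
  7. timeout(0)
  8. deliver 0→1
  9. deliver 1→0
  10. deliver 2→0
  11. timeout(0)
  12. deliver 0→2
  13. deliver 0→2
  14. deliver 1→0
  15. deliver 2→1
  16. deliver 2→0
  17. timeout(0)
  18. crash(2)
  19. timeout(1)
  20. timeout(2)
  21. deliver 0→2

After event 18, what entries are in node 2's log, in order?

[1] timeout(1) → N1(cand b4 [-])
[2] deliver 1→2 → N2(foll b4 [-])
[3] deliver 2→1 → N1(lead b4 [-])
[4] propose(1,'w') → ∅
[5] deliver 1→0 → N0(foll b4 [-])
[6] deliver 0→1 → ∅
[7] timeout(0) → N0(cand b6 [-])
[8] deliver 0→1 → N1(foll b6 [-])
[9] deliver 1→0 → ∅
[10] deliver 2→0 → ∅
[11] timeout(0) → N0(cand b9 [-])
[12] deliver 0→2 → N2(foll b6 [-])
[13] deliver 0→2 → N2(foll b9 [-])
[14] deliver 1→0 → ∅
[15] deliver 2→1 → ∅
[16] deliver 2→0 → ∅
[17] timeout(0) → N0(cand b12 [-])
[18] crash(2) → N2(✗foll b9 [-])

empty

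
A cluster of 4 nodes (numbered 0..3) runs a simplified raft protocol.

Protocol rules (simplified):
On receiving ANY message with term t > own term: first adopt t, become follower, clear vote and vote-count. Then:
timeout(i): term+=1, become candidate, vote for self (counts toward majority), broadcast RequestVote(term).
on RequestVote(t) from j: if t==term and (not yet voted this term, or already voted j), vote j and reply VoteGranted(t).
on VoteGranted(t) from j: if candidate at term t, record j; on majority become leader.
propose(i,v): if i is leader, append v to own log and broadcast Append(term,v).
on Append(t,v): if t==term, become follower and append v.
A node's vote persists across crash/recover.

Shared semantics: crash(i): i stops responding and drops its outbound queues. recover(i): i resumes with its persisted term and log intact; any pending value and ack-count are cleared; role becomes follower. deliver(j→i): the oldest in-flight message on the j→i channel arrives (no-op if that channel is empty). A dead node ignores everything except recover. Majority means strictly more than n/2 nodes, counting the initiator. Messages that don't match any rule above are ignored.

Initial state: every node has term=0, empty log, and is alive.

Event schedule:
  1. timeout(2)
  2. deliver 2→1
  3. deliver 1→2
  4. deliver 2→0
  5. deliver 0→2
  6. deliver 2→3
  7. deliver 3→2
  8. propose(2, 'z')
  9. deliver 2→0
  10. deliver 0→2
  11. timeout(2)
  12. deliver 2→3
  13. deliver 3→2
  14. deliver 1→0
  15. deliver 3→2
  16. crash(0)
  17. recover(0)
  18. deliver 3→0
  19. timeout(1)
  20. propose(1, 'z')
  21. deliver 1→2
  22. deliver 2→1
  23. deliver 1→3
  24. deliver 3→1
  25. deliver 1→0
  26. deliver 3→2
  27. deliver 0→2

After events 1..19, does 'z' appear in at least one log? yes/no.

yes

step 1 timeout(2): 2={cand,t=1,log=-}
step 2 deliver 2→1: 1={foll,t=1,log=-}
step 3 deliver 1→2: —
step 4 deliver 2→0: 0={foll,t=1,log=-}
step 5 deliver 0→2: 2={lead,t=1,log=-}
step 6 deliver 2→3: 3={foll,t=1,log=-}
step 7 deliver 3→2: —
step 8 propose(2,'z'): 2={lead,t=1,log=z}
step 9 deliver 2→0: 0={foll,t=1,log=z}
step 10 deliver 0→2: —
step 11 timeout(2): 2={cand,t=2,log=z}
step 12 deliver 2→3: 3={foll,t=1,log=z}
step 13 deliver 3→2: —
step 14 deliver 1→0: —
step 15 deliver 3→2: —
step 16 crash(0): 0={✗foll,t=1,log=z}
step 17 recover(0): 0={foll,t=1,log=z}
step 18 deliver 3→0: —
step 19 timeout(1): 1={cand,t=2,log=-}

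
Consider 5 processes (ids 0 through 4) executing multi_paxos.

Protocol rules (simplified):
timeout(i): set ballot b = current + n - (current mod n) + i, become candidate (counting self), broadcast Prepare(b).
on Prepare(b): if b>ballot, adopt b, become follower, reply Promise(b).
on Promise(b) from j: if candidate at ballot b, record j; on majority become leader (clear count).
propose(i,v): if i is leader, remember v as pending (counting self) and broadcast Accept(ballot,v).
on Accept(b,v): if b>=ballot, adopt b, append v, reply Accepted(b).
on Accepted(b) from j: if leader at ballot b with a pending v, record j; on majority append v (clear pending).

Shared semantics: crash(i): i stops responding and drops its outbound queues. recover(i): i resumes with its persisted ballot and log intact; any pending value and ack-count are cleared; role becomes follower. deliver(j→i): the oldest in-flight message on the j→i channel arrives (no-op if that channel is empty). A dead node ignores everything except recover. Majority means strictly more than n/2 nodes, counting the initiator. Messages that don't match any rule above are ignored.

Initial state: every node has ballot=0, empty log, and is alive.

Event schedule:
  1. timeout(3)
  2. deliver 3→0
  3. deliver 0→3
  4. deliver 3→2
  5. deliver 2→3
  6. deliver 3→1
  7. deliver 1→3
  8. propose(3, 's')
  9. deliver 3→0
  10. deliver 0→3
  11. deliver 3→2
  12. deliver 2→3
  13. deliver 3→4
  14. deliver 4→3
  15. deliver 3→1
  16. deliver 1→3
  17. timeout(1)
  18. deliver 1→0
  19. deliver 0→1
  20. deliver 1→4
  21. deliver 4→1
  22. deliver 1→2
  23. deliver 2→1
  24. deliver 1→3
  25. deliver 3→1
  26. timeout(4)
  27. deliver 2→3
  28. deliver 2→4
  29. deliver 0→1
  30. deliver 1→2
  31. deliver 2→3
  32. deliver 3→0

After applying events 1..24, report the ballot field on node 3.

step 1 timeout(3): 3={cand,b=8,log=-}
step 2 deliver 3→0: 0={foll,b=8,log=-}
step 3 deliver 0→3: —
step 4 deliver 3→2: 2={foll,b=8,log=-}
step 5 deliver 2→3: 3={lead,b=8,log=-}
step 6 deliver 3→1: 1={foll,b=8,log=-}
step 7 deliver 1→3: —
step 8 propose(3,'s'): —
step 9 deliver 3→0: 0={foll,b=8,log=s}
step 10 deliver 0→3: —
step 11 deliver 3→2: 2={foll,b=8,log=s}
step 12 deliver 2→3: 3={lead,b=8,log=s}
step 13 deliver 3→4: 4={foll,b=8,log=-}
step 14 deliver 4→3: —
step 15 deliver 3→1: 1={foll,b=8,log=s}
step 16 deliver 1→3: —
step 17 timeout(1): 1={cand,b=11,log=s}
step 18 deliver 1→0: 0={foll,b=11,log=s}
step 19 deliver 0→1: —
step 20 deliver 1→4: 4={foll,b=11,log=-}
step 21 deliver 4→1: 1={lead,b=11,log=s}
step 22 deliver 1→2: 2={foll,b=11,log=s}
step 23 deliver 2→1: —
step 24 deliver 1→3: 3={foll,b=11,log=s}

11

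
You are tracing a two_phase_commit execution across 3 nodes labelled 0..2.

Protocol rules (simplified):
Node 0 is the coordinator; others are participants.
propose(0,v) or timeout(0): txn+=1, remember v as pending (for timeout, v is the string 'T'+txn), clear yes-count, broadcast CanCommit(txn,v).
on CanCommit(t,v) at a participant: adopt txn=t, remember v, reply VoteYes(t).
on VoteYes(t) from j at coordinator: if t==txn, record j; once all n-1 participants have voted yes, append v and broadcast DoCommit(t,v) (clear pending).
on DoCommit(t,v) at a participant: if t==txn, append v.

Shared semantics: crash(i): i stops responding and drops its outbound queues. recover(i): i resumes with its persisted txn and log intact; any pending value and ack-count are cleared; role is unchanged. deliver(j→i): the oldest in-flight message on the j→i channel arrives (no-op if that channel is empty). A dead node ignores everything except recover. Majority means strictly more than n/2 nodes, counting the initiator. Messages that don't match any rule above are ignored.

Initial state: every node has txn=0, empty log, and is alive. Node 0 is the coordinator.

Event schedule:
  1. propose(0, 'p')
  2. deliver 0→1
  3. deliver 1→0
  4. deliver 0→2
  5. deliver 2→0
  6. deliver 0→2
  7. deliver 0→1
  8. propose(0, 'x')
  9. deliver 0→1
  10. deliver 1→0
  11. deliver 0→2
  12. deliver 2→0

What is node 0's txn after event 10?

2

after 1 — propose(0,'p'): n0:coor/t1/[-]
after 2 — deliver 0→1: n1:part/t1/[-]
after 3 — deliver 1→0: ·
after 4 — deliver 0→2: n2:part/t1/[-]
after 5 — deliver 2→0: n0:coor/t1/[p]
after 6 — deliver 0→2: n2:part/t1/[p]
after 7 — deliver 0→1: n1:part/t1/[p]
after 8 — propose(0,'x'): n0:coor/t2/[p]
after 9 — deliver 0→1: n1:part/t2/[p]
after 10 — deliver 1→0: ·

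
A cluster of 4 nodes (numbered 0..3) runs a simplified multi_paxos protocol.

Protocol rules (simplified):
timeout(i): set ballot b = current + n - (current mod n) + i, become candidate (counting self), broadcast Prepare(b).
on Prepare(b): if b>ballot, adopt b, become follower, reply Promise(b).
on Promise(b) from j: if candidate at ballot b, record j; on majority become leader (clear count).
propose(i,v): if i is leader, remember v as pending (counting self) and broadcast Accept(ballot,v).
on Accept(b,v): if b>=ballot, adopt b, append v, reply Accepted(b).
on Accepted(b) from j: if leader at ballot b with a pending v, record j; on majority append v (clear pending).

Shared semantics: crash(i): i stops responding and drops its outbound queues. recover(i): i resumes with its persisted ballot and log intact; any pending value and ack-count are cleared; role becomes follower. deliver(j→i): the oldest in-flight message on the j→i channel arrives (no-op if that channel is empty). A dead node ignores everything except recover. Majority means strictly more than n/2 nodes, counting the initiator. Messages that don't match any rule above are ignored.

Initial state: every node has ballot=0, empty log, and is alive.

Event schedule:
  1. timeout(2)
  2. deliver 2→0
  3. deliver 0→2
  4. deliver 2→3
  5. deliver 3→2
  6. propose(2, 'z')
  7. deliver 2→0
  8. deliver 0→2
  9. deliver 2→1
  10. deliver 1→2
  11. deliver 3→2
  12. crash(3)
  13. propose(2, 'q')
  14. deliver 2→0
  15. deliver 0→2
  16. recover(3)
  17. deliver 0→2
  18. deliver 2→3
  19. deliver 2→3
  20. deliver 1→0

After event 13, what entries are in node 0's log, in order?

e1 timeout(2): 2[cand,b=6,-]
e2 deliver 2→0: 0[foll,b=6,-]
e3 deliver 0→2: ·
e4 deliver 2→3: 3[foll,b=6,-]
e5 deliver 3→2: 2[lead,b=6,-]
e6 propose(2,'z'): ·
e7 deliver 2→0: 0[foll,b=6,z]
e8 deliver 0→2: ·
e9 deliver 2→1: 1[foll,b=6,-]
e10 deliver 1→2: ·
e11 deliver 3→2: ·
e12 crash(3): 3[✗foll,b=6,-]
e13 propose(2,'q'): ·

z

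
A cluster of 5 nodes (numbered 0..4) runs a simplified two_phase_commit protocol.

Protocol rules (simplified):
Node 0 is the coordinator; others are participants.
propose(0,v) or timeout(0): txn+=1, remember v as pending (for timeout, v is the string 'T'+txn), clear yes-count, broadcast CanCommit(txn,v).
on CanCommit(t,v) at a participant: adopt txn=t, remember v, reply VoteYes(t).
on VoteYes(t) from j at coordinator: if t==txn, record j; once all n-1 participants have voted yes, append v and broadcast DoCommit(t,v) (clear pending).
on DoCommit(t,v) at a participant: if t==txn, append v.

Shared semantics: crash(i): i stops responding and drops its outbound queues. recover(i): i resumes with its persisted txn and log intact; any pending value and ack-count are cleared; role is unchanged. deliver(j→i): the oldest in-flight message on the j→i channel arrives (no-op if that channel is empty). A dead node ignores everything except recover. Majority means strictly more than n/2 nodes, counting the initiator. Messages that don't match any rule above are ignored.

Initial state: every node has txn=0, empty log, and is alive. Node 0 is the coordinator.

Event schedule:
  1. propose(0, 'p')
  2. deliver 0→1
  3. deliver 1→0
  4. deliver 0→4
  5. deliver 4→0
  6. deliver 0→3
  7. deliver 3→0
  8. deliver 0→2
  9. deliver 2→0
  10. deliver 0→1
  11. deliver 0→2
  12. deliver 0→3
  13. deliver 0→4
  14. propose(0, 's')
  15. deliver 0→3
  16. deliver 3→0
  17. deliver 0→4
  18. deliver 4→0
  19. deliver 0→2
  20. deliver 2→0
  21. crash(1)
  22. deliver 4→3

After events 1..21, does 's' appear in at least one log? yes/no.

no

[1] propose(0,'p') → N0(coor t1 [-])
[2] deliver 0→1 → N1(part t1 [-])
[3] deliver 1→0 → ∅
[4] deliver 0→4 → N4(part t1 [-])
[5] deliver 4→0 → ∅
[6] deliver 0→3 → N3(part t1 [-])
[7] deliver 3→0 → ∅
[8] deliver 0→2 → N2(part t1 [-])
[9] deliver 2→0 → N0(coor t1 [p])
[10] deliver 0→1 → N1(part t1 [p])
[11] deliver 0→2 → N2(part t1 [p])
[12] deliver 0→3 → N3(part t1 [p])
[13] deliver 0→4 → N4(part t1 [p])
[14] propose(0,'s') → N0(coor t2 [p])
[15] deliver 0→3 → N3(part t2 [p])
[16] deliver 3→0 → ∅
[17] deliver 0→4 → N4(part t2 [p])
[18] deliver 4→0 → ∅
[19] deliver 0→2 → N2(part t2 [p])
[20] deliver 2→0 → ∅
[21] crash(1) → N1(✗part t1 [p])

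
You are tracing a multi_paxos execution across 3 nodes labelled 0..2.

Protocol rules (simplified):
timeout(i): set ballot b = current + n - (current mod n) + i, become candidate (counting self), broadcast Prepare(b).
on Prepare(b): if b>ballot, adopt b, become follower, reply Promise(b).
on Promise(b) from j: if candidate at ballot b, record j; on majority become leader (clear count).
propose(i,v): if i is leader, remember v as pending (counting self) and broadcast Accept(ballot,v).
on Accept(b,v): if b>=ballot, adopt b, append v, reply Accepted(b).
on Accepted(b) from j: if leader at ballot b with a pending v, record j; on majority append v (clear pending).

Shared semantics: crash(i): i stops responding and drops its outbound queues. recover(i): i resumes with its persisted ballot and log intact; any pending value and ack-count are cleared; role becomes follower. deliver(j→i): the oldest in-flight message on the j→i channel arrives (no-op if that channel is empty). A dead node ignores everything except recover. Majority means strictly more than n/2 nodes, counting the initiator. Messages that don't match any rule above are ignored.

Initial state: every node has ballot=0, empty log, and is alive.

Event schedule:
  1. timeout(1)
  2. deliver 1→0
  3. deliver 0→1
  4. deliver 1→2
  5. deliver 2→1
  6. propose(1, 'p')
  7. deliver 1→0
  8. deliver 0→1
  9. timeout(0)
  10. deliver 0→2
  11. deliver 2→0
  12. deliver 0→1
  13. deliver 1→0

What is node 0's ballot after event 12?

6

[1] timeout(1) → N1(cand b4 [-])
[2] deliver 1→0 → N0(foll b4 [-])
[3] deliver 0→1 → N1(lead b4 [-])
[4] deliver 1→2 → N2(foll b4 [-])
[5] deliver 2→1 → ∅
[6] propose(1,'p') → ∅
[7] deliver 1→0 → N0(foll b4 [p])
[8] deliver 0→1 → N1(lead b4 [p])
[9] timeout(0) → N0(cand b6 [p])
[10] deliver 0→2 → N2(foll b6 [-])
[11] deliver 2→0 → N0(lead b6 [p])
[12] deliver 0→1 → N1(foll b6 [p])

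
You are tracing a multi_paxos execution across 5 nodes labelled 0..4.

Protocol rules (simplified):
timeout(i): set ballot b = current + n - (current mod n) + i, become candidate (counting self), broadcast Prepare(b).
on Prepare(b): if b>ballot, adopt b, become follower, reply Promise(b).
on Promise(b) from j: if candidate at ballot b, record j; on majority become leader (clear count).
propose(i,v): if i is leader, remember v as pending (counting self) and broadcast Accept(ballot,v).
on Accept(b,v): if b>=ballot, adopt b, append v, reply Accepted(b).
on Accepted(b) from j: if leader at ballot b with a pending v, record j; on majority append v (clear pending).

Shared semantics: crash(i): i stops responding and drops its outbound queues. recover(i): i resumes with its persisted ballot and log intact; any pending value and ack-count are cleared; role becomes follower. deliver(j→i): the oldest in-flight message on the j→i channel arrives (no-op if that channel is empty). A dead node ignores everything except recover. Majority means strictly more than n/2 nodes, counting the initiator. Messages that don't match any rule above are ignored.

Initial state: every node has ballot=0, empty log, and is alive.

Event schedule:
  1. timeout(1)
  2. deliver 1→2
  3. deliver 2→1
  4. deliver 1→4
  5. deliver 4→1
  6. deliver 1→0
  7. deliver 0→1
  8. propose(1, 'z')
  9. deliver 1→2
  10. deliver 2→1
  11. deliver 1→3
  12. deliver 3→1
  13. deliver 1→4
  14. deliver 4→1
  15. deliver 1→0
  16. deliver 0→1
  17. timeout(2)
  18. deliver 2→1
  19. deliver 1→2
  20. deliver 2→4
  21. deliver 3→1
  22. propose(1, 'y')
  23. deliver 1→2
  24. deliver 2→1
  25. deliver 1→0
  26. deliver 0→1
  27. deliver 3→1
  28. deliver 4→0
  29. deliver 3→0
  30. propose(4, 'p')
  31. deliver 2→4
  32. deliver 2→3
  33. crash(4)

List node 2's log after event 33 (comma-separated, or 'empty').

step 1 timeout(1): 1={cand,b=6,log=-}
step 2 deliver 1→2: 2={foll,b=6,log=-}
step 3 deliver 2→1: —
step 4 deliver 1→4: 4={foll,b=6,log=-}
step 5 deliver 4→1: 1={lead,b=6,log=-}
step 6 deliver 1→0: 0={foll,b=6,log=-}
step 7 deliver 0→1: —
step 8 propose(1,'z'): —
step 9 deliver 1→2: 2={foll,b=6,log=z}
step 10 deliver 2→1: —
step 11 deliver 1→3: 3={foll,b=6,log=-}
step 12 deliver 3→1: —
step 13 deliver 1→4: 4={foll,b=6,log=z}
step 14 deliver 4→1: 1={lead,b=6,log=z}
step 15 deliver 1→0: 0={foll,b=6,log=z}
step 16 deliver 0→1: —
step 17 timeout(2): 2={cand,b=12,log=z}
step 18 deliver 2→1: 1={foll,b=12,log=z}
step 19 deliver 1→2: —
step 20 deliver 2→4: 4={foll,b=12,log=z}
step 21 deliver 3→1: —
step 22 propose(1,'y'): —
step 23 deliver 1→2: —
step 24 deliver 2→1: —
step 25 deliver 1→0: —
step 26 deliver 0→1: —
step 27 deliver 3→1: —
step 28 deliver 4→0: —
step 29 deliver 3→0: —
step 30 propose(4,'p'): —
step 31 deliver 2→4: —
step 32 deliver 2→3: 3={foll,b=12,log=-}
step 33 crash(4): 4={✗foll,b=12,log=z}

z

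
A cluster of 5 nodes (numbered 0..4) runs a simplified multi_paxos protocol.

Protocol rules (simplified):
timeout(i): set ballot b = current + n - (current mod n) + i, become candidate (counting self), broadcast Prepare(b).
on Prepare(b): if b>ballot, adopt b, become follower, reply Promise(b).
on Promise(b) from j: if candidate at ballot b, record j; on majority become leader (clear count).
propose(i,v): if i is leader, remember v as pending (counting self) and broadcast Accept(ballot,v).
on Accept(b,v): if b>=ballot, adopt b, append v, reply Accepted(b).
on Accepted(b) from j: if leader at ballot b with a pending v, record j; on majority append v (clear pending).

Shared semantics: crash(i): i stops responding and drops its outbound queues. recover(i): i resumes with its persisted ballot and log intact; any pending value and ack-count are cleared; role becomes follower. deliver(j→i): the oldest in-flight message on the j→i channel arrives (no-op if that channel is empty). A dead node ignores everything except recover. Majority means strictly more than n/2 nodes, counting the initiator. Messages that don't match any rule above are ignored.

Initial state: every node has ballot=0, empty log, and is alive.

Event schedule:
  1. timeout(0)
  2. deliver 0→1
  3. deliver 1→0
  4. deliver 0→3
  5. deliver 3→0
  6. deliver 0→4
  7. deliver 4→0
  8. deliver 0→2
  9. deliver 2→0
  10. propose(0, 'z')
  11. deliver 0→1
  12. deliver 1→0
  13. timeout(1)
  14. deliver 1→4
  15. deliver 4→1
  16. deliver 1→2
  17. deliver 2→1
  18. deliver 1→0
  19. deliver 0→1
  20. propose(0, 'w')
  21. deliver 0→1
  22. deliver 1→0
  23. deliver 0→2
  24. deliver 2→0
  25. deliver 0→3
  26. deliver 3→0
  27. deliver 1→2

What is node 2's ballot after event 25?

11

step 1 timeout(0): 0={cand,b=5,log=-}
step 2 deliver 0→1: 1={foll,b=5,log=-}
step 3 deliver 1→0: —
step 4 deliver 0→3: 3={foll,b=5,log=-}
step 5 deliver 3→0: 0={lead,b=5,log=-}
step 6 deliver 0→4: 4={foll,b=5,log=-}
step 7 deliver 4→0: —
step 8 deliver 0→2: 2={foll,b=5,log=-}
step 9 deliver 2→0: —
step 10 propose(0,'z'): —
step 11 deliver 0→1: 1={foll,b=5,log=z}
step 12 deliver 1→0: —
step 13 timeout(1): 1={cand,b=11,log=z}
step 14 deliver 1→4: 4={foll,b=11,log=-}
step 15 deliver 4→1: —
step 16 deliver 1→2: 2={foll,b=11,log=-}
step 17 deliver 2→1: 1={lead,b=11,log=z}
step 18 deliver 1→0: 0={foll,b=11,log=-}
step 19 deliver 0→1: —
step 20 propose(0,'w'): —
step 21 deliver 0→1: —
step 22 deliver 1→0: —
step 23 deliver 0→2: —
step 24 deliver 2→0: —
step 25 deliver 0→3: 3={foll,b=5,log=z}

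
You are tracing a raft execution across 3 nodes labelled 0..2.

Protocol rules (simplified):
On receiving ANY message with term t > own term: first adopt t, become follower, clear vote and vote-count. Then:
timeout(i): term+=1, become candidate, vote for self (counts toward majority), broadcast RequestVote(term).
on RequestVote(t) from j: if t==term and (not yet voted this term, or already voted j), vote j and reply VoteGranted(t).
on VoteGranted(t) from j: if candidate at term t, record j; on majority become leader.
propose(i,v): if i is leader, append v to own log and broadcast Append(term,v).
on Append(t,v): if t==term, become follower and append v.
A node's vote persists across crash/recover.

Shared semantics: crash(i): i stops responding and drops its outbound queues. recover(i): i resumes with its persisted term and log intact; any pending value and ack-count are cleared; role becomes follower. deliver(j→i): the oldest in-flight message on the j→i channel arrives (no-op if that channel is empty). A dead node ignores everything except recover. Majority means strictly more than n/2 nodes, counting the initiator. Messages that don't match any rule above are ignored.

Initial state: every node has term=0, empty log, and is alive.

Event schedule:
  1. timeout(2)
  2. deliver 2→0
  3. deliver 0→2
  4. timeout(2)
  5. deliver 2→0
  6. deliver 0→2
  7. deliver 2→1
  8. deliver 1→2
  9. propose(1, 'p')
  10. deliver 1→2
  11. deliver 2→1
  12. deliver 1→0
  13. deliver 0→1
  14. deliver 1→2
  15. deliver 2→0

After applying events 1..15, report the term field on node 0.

2

after 1 — timeout(2): n2:cand/t1/[-]
after 2 — deliver 2→0: n0:foll/t1/[-]
after 3 — deliver 0→2: n2:lead/t1/[-]
after 4 — timeout(2): n2:cand/t2/[-]
after 5 — deliver 2→0: n0:foll/t2/[-]
after 6 — deliver 0→2: n2:lead/t2/[-]
after 7 — deliver 2→1: n1:foll/t1/[-]
after 8 — deliver 1→2: ·
after 9 — propose(1,'p'): ·
after 10 — deliver 1→2: ·
after 11 — deliver 2→1: n1:foll/t2/[-]
after 12 — deliver 1→0: ·
after 13 — deliver 0→1: ·
after 14 — deliver 1→2: ·
after 15 — deliver 2→0: ·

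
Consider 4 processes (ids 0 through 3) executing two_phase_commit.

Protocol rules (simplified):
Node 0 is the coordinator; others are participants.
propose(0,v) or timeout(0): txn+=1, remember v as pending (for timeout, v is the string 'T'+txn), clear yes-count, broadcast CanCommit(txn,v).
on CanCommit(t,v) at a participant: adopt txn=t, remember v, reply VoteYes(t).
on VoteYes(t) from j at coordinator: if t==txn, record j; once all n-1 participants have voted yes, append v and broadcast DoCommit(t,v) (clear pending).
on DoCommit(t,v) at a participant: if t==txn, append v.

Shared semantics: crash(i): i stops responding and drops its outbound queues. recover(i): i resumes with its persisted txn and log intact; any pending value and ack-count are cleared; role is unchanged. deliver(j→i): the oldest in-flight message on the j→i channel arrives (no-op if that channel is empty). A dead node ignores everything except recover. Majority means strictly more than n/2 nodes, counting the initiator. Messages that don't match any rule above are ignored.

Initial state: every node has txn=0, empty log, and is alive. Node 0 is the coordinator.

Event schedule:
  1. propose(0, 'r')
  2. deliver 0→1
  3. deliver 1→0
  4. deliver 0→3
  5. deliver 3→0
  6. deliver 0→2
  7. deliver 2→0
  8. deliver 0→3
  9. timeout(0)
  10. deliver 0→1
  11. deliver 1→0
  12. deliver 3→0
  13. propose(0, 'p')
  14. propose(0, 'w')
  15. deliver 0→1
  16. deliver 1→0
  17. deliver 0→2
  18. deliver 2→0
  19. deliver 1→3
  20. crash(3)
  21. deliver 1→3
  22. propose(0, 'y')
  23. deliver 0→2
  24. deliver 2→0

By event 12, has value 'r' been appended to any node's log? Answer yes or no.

yes

[1] propose(0,'r') → N0(coor t1 [-])
[2] deliver 0→1 → N1(part t1 [-])
[3] deliver 1→0 → ∅
[4] deliver 0→3 → N3(part t1 [-])
[5] deliver 3→0 → ∅
[6] deliver 0→2 → N2(part t1 [-])
[7] deliver 2→0 → N0(coor t1 [r])
[8] deliver 0→3 → N3(part t1 [r])
[9] timeout(0) → N0(coor t2 [r])
[10] deliver 0→1 → N1(part t1 [r])
[11] deliver 1→0 → ∅
[12] deliver 3→0 → ∅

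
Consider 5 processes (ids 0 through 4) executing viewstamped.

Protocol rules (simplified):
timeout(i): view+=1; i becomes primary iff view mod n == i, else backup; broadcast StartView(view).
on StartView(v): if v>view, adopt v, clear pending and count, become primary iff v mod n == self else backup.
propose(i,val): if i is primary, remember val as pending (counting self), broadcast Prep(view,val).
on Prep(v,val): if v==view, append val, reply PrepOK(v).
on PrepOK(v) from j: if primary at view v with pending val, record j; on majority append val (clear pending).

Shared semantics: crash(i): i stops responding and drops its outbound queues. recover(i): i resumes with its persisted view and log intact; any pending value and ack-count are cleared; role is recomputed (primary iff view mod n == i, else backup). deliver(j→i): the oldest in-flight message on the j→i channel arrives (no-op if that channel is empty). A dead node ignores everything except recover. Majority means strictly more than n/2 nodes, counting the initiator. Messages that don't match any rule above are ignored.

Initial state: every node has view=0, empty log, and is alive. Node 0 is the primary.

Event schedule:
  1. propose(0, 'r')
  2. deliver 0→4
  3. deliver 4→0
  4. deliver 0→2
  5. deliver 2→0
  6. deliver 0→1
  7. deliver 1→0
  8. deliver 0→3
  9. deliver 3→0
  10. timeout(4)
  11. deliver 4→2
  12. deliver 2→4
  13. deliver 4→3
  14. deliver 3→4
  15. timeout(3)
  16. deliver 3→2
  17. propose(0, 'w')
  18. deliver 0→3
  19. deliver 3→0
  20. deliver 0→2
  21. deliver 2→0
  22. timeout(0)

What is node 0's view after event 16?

0

1. propose(0,'r'):  nop
2. deliver 0→4:  <4:back v0 r>
3. deliver 4→0:  nop
4. deliver 0→2:  <2:back v0 r>
5. deliver 2→0:  <0:prim v0 r>
6. deliver 0→1:  <1:back v0 r>
7. deliver 1→0:  nop
8. deliver 0→3:  <3:back v0 r>
9. deliver 3→0:  nop
10. timeout(4):  <4:back v1 r>
11. deliver 4→2:  <2:back v1 r>
12. deliver 2→4:  nop
13. deliver 4→3:  <3:back v1 r>
14. deliver 3→4:  nop
15. timeout(3):  <3:back v2 r>
16. deliver 3→2:  <2:prim v2 r>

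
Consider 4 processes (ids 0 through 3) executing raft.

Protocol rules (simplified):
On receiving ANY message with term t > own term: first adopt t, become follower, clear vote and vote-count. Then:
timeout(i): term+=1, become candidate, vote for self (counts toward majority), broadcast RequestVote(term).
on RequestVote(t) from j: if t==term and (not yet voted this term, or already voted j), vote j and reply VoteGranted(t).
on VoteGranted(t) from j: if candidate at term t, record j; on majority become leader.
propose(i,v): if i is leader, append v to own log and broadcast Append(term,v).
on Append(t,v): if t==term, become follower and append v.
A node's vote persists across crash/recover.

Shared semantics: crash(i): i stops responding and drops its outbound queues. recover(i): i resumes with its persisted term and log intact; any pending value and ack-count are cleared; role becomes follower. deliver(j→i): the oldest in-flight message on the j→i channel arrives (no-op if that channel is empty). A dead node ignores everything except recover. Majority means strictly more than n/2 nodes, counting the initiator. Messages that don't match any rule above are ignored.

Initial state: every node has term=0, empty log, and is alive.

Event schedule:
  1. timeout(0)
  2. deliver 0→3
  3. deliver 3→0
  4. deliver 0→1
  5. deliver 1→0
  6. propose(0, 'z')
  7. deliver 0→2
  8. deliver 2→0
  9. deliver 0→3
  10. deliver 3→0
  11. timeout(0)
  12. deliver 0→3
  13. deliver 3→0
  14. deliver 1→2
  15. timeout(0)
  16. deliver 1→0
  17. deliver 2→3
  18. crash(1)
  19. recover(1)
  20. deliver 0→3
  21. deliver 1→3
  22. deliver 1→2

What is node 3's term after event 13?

e1 timeout(0): 0[cand,t=1,-]
e2 deliver 0→3: 3[foll,t=1,-]
e3 deliver 3→0: ·
e4 deliver 0→1: 1[foll,t=1,-]
e5 deliver 1→0: 0[lead,t=1,-]
e6 propose(0,'z'): 0[lead,t=1,z]
e7 deliver 0→2: 2[foll,t=1,-]
e8 deliver 2→0: ·
e9 deliver 0→3: 3[foll,t=1,z]
e10 deliver 3→0: ·
e11 timeout(0): 0[cand,t=2,z]
e12 deliver 0→3: 3[foll,t=2,z]
e13 deliver 3→0: ·

2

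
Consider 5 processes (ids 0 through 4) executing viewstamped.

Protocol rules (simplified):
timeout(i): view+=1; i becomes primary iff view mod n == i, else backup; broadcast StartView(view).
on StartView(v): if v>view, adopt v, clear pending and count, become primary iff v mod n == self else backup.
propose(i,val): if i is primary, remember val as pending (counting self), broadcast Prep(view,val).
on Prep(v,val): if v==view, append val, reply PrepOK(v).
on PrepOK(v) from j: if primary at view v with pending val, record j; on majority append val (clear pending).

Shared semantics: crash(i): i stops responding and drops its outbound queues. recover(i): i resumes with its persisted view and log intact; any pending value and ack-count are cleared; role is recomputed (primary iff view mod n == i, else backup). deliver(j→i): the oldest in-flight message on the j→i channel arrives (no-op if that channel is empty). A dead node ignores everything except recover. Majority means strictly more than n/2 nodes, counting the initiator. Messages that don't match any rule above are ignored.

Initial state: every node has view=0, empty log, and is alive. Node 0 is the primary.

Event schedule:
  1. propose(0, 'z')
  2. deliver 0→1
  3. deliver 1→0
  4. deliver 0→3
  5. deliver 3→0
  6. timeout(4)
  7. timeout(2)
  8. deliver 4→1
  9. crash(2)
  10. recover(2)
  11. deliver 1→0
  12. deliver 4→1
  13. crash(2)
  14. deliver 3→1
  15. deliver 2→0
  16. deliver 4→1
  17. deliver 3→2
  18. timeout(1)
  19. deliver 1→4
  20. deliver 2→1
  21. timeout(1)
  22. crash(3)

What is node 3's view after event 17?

[1] propose(0,'z') → ∅
[2] deliver 0→1 → N1(back v0 [z])
[3] deliver 1→0 → ∅
[4] deliver 0→3 → N3(back v0 [z])
[5] deliver 3→0 → N0(prim v0 [z])
[6] timeout(4) → N4(back v1 [-])
[7] timeout(2) → N2(back v1 [-])
[8] deliver 4→1 → N1(prim v1 [z])
[9] crash(2) → N2(✗back v1 [-])
[10] recover(2) → N2(back v1 [-])
[11] deliver 1→0 → ∅
[12] deliver 4→1 → ∅
[13] crash(2) → N2(✗back v1 [-])
[14] deliver 3→1 → ∅
[15] deliver 2→0 → ∅
[16] deliver 4→1 → ∅
[17] deliver 3→2 → ∅

0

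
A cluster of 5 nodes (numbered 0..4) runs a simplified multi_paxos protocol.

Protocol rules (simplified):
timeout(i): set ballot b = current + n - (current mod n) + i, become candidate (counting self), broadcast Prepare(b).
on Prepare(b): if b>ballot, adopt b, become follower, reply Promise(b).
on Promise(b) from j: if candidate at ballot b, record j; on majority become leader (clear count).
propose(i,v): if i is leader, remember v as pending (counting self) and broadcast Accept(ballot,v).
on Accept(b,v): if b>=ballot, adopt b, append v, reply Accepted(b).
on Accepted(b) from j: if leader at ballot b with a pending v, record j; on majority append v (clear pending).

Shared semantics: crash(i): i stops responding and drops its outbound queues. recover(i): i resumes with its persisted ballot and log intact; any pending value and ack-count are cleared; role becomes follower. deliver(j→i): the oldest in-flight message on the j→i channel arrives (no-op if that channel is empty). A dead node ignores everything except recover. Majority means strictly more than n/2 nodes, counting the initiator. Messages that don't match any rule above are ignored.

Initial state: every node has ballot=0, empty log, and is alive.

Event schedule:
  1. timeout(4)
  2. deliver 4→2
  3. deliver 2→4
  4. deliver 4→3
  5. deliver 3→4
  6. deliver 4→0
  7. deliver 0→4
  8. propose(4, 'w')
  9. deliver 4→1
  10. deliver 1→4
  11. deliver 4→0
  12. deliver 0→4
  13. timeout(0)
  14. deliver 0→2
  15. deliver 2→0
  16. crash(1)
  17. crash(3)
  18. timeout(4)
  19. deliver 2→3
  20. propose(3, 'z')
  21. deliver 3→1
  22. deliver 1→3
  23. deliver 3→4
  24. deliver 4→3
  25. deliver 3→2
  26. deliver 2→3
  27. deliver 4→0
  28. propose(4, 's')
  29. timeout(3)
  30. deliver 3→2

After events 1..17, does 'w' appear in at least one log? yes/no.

after 1 — timeout(4): n4:cand/b9/[-]
after 2 — deliver 4→2: n2:foll/b9/[-]
after 3 — deliver 2→4: ·
after 4 — deliver 4→3: n3:foll/b9/[-]
after 5 — deliver 3→4: n4:lead/b9/[-]
after 6 — deliver 4→0: n0:foll/b9/[-]
after 7 — deliver 0→4: ·
after 8 — propose(4,'w'): ·
after 9 — deliver 4→1: n1:foll/b9/[-]
after 10 — deliver 1→4: ·
after 11 — deliver 4→0: n0:foll/b9/[w]
after 12 — deliver 0→4: ·
after 13 — timeout(0): n0:cand/b10/[w]
after 14 — deliver 0→2: n2:foll/b10/[-]
after 15 — deliver 2→0: ·
after 16 — crash(1): n1:✗foll/b9/[-]
after 17 — crash(3): n3:✗foll/b9/[-]

yes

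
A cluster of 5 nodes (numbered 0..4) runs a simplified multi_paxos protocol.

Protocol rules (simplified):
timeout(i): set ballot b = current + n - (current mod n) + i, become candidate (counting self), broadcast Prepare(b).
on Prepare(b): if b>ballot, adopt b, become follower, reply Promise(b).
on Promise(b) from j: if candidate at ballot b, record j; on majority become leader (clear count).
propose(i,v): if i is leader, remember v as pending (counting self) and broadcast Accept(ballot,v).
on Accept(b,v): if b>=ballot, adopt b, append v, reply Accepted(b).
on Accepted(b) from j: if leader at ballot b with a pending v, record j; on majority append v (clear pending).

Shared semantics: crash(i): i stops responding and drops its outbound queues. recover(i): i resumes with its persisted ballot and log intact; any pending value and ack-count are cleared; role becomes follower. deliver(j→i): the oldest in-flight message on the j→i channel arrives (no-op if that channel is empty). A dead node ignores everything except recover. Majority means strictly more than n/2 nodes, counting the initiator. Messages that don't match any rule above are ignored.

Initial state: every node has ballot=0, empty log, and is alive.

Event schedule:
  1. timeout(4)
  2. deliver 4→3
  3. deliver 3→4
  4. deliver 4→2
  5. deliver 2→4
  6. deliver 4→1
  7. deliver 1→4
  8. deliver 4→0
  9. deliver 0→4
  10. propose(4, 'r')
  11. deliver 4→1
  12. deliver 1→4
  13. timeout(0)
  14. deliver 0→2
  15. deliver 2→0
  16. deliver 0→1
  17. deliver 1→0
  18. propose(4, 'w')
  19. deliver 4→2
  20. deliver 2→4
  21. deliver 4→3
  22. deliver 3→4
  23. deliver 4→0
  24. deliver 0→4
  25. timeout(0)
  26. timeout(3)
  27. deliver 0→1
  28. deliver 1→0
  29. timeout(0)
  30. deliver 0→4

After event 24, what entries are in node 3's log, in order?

1. timeout(4):  <4:cand b9 ->
2. deliver 4→3:  <3:foll b9 ->
3. deliver 3→4:  nop
4. deliver 4→2:  <2:foll b9 ->
5. deliver 2→4:  <4:lead b9 ->
6. deliver 4→1:  <1:foll b9 ->
7. deliver 1→4:  nop
8. deliver 4→0:  <0:foll b9 ->
9. deliver 0→4:  nop
10. propose(4,'r'):  nop
11. deliver 4→1:  <1:foll b9 r>
12. deliver 1→4:  nop
13. timeout(0):  <0:cand b10 ->
14. deliver 0→2:  <2:foll b10 ->
15. deliver 2→0:  nop
16. deliver 0→1:  <1:foll b10 r>
17. deliver 1→0:  <0:lead b10 ->
18. propose(4,'w'):  nop
19. deliver 4→2:  nop
20. deliver 2→4:  nop
21. deliver 4→3:  <3:foll b9 r>
22. deliver 3→4:  nop
23. deliver 4→0:  nop
24. deliver 0→4:  <4:foll b10 ->

r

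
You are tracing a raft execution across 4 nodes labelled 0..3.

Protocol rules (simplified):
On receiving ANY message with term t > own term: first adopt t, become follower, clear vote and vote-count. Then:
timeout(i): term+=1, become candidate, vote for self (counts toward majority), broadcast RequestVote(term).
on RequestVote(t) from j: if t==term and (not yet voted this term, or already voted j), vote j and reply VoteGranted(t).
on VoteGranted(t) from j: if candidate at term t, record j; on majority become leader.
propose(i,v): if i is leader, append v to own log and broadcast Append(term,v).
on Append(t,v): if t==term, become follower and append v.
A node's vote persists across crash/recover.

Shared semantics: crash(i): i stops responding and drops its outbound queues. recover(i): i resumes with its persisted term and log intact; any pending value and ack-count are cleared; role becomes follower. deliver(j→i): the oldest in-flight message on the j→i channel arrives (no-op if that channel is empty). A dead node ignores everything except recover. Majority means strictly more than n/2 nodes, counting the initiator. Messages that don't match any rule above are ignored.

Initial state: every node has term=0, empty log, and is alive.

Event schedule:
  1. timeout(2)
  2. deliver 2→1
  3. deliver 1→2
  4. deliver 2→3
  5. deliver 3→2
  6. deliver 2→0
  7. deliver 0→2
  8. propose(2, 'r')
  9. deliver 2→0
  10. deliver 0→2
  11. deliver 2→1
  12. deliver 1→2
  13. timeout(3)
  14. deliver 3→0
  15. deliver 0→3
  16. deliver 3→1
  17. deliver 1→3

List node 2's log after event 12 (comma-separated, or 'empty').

r

[1] timeout(2) → N2(cand t1 [-])
[2] deliver 2→1 → N1(foll t1 [-])
[3] deliver 1→2 → ∅
[4] deliver 2→3 → N3(foll t1 [-])
[5] deliver 3→2 → N2(lead t1 [-])
[6] deliver 2→0 → N0(foll t1 [-])
[7] deliver 0→2 → ∅
[8] propose(2,'r') → N2(lead t1 [r])
[9] deliver 2→0 → N0(foll t1 [r])
[10] deliver 0→2 → ∅
[11] deliver 2→1 → N1(foll t1 [r])
[12] deliver 1→2 → ∅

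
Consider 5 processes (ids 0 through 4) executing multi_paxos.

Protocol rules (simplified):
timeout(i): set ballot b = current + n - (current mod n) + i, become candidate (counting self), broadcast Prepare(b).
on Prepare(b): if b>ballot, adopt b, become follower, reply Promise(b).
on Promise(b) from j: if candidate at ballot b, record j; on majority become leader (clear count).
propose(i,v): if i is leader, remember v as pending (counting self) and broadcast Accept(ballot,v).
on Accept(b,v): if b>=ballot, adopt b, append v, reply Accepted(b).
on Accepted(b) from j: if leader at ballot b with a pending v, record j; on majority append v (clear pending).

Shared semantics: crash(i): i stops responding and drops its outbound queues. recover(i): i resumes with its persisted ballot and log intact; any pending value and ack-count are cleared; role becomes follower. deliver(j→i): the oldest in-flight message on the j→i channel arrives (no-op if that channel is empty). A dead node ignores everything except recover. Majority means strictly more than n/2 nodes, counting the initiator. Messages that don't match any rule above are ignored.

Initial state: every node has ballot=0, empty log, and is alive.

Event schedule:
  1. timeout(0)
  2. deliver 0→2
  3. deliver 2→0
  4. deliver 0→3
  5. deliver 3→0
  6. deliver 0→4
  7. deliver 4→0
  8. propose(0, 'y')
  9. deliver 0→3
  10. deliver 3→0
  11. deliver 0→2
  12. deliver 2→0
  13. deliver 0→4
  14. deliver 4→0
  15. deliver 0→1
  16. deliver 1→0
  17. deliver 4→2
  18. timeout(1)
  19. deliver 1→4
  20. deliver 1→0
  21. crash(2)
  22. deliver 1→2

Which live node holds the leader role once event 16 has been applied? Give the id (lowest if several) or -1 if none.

e1 timeout(0): 0[cand,b=5,-]
e2 deliver 0→2: 2[foll,b=5,-]
e3 deliver 2→0: ·
e4 deliver 0→3: 3[foll,b=5,-]
e5 deliver 3→0: 0[lead,b=5,-]
e6 deliver 0→4: 4[foll,b=5,-]
e7 deliver 4→0: ·
e8 propose(0,'y'): ·
e9 deliver 0→3: 3[foll,b=5,y]
e10 deliver 3→0: ·
e11 deliver 0→2: 2[foll,b=5,y]
e12 deliver 2→0: 0[lead,b=5,y]
e13 deliver 0→4: 4[foll,b=5,y]
e14 deliver 4→0: ·
e15 deliver 0→1: 1[foll,b=5,-]
e16 deliver 1→0: ·

0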